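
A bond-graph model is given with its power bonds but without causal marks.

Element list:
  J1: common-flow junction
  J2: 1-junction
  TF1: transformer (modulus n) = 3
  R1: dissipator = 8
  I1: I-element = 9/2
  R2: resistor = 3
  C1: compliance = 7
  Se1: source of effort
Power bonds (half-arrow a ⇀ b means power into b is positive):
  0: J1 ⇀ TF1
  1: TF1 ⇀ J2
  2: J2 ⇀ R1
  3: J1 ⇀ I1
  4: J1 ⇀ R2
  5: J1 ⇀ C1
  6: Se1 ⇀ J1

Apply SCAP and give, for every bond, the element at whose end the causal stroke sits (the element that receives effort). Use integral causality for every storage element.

#0 →J1
#1 →TF1
#2 →J2
#3 →I1
#4 →J1
#5 →J1
#6 →J1

#6 stroke→J1  (Se1 fixes effort; stroke away)
#3 stroke→I1  (I1 outputs flow p/I1)
#0 stroke→J1  (common-f at J1 fixed by 3)
#4 stroke→J1  (J1: bond 3 brought flow, rest push out)
#5 stroke→J1  (J1: bond 3 brought flow, rest push out)
#1 stroke→TF1  (TF TF1: opposite of bond 0)
#2 stroke→J2  (1-jn J2 has f-setter on 1)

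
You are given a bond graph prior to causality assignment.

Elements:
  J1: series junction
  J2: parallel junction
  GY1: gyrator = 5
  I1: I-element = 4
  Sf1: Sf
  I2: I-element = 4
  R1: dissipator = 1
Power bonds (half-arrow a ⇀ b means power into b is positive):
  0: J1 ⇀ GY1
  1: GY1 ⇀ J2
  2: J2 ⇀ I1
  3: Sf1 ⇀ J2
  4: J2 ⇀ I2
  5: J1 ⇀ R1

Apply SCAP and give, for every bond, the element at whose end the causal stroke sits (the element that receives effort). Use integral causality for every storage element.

bond 3 |Sf1  (source Sf1 imposes f)
bond 2 |I1  (prefer integral on I1)
bond 4 |I2  (I2: I, integral causality)
bond 1 |J2  (only one effort-in slot at J2)
bond 0 |J1  (GY1 both-in/both-out from 1)
bond 5 |R1  (closing 1-jn rule on J1)

bond 0 stroke at J1
bond 1 stroke at J2
bond 2 stroke at I1
bond 3 stroke at Sf1
bond 4 stroke at I2
bond 5 stroke at R1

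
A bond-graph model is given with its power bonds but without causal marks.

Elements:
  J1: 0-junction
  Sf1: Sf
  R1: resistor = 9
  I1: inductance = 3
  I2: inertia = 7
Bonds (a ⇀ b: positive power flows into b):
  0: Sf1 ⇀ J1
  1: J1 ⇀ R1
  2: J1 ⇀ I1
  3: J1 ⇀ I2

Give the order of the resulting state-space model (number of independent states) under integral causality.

bond 0 |Sf1  (Sf1: flow source, stroke at near end)
bond 2 |I1  (I1: I, integral causality)
bond 3 |I2  (I2 integral (f out))
bond 1 |J1  (only one effort-in slot at J1)

2  (I1, I2 all integral)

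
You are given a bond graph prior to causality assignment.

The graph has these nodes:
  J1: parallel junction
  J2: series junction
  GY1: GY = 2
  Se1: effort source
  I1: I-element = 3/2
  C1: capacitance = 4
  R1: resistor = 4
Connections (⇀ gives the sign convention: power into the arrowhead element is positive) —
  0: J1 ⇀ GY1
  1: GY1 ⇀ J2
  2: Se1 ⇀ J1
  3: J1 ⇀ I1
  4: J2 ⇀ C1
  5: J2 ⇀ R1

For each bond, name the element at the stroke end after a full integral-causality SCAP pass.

b2 stroke at J1  (Se1: effort source, stroke at far end)
b0 stroke at GY1  (common-e at J1 fixed by 2)
b3 stroke at I1  (J1 effort already set via bond 2)
b1 stroke at GY1  (GY1: gyrator matches bond 0)
b4 stroke at J2  (J2 flow already set via bond 1)
b5 stroke at J2  (J2: bond 1 brought flow, rest push out)

bond 0 stroke at GY1
bond 1 stroke at GY1
bond 2 stroke at J1
bond 3 stroke at I1
bond 4 stroke at J2
bond 5 stroke at J2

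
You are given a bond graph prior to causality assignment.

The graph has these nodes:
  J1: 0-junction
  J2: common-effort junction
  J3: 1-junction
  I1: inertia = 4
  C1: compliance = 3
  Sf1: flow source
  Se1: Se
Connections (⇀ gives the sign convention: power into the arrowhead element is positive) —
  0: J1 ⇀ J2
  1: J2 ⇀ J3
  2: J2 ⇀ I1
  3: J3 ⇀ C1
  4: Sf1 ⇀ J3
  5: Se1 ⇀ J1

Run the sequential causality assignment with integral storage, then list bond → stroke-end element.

#0 stroke at J2
#1 stroke at J3
#2 stroke at I1
#3 stroke at J3
#4 stroke at Sf1
#5 stroke at J1

bond 4 |Sf1  (Sf1 (Sf) sets flow on bond)
bond 5 |J1  (source Se1 imposes e)
bond 0 |J2  (0-jn J1 has e-setter on 5)
bond 1 |J3  (0-jn J2 has e-setter on 0)
bond 2 |I1  (J2 effort already set via bond 0)
bond 3 |J3  (1-jn J3 has f-setter on 4)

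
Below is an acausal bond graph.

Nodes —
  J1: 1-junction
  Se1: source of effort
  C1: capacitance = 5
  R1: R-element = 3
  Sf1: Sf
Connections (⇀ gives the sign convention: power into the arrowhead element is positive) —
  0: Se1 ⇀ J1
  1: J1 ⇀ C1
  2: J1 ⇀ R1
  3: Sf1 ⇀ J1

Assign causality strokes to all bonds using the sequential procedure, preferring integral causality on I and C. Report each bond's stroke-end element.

bond 0 |J1
bond 1 |J1
bond 2 |J1
bond 3 |Sf1

b0 stroke at J1  (Se1 fixes effort; stroke away)
b3 stroke at Sf1  (Sf1 (Sf) sets flow on bond)
b1 stroke at J1  (1-jn J1 has f-setter on 3)
b2 stroke at J1  (common-f at J1 fixed by 3)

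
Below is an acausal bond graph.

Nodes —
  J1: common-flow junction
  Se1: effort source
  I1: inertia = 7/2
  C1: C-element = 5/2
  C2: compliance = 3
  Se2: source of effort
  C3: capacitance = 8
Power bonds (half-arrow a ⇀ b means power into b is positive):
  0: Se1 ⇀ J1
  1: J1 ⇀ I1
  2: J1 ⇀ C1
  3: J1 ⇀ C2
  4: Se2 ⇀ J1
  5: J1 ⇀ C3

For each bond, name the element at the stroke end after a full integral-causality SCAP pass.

#0 |J1
#1 |I1
#2 |J1
#3 |J1
#4 |J1
#5 |J1

bond 0 stroke at J1  (Se1 fixes effort; stroke away)
bond 4 stroke at J1  (Se2: effort source, stroke at far end)
bond 1 stroke at I1  (prefer integral on I1)
bond 2 stroke at J1  (J1 flow already set via bond 1)
bond 3 stroke at J1  (J1: bond 1 brought flow, rest push out)
bond 5 stroke at J1  (J1 flow already set via bond 1)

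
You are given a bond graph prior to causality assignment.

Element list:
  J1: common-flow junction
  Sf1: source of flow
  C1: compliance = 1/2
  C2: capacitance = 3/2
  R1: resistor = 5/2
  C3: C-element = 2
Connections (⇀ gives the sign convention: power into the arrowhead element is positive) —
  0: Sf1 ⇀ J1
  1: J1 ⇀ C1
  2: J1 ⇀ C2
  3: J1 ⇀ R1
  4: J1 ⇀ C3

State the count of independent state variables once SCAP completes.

3  (C1, C2, C3 all integral)

bond 0 |Sf1  (Sf1 (Sf) sets flow on bond)
bond 1 |J1  (1-jn J1 has f-setter on 0)
bond 2 |J1  (1-jn J1 has f-setter on 0)
bond 3 |J1  (1-jn J1 has f-setter on 0)
bond 4 |J1  (common-f at J1 fixed by 0)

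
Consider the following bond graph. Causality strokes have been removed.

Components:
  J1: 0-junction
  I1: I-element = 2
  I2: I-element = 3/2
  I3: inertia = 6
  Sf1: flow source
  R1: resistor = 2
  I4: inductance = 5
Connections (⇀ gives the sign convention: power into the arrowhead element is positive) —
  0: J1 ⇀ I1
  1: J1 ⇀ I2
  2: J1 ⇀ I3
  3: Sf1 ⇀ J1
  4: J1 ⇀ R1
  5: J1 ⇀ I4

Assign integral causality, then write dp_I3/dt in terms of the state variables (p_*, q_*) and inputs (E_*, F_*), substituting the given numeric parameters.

dp_I3/dt = 2*F_Sf1 - p_I1 - 4*p_I2/3 - p_I3/3 - 2*p_I4/5

b3 →Sf1  (Sf1 fixes flow; stroke at Sf1)
b0 →I1  (I1 integral (f out))
b1 →I2  (I2: I, integral causality)
b2 →I3  (I3 integral (f out))
b5 →I4  (I4: I, integral causality)
b4 →J1  (only one effort-in slot at J1)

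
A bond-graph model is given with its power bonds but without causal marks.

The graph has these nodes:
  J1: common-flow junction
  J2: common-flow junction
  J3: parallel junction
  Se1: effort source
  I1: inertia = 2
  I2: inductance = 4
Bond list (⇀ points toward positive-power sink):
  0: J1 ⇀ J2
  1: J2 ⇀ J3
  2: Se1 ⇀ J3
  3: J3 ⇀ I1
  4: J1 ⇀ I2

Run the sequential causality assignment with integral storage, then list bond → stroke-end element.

bond 0 stroke at J1
bond 1 stroke at J2
bond 2 stroke at J3
bond 3 stroke at I1
bond 4 stroke at I2

#2 |J3  (Se1 fixes effort; stroke away)
#1 |J2  (0-jn J3 has e-setter on 2)
#3 |I1  (J3 effort already set via bond 2)
#0 |J1  (only one flow-in slot at J2)
#4 |I2  (only one flow-in slot at J1)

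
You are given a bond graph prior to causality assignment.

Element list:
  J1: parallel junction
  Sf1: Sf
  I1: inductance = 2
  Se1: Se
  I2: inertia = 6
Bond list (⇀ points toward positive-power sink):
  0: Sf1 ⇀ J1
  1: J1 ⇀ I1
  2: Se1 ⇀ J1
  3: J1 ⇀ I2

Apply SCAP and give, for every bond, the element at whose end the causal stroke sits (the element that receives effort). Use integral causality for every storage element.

β0 stroke→Sf1
β1 stroke→I1
β2 stroke→J1
β3 stroke→I2

β0 →Sf1  (Sf1 fixes flow; stroke at Sf1)
β2 →J1  (Se1 (Se) sets effort on bond)
β1 →I1  (J1: bond 2 brought effort, rest push out)
β3 →I2  (J1 effort already set via bond 2)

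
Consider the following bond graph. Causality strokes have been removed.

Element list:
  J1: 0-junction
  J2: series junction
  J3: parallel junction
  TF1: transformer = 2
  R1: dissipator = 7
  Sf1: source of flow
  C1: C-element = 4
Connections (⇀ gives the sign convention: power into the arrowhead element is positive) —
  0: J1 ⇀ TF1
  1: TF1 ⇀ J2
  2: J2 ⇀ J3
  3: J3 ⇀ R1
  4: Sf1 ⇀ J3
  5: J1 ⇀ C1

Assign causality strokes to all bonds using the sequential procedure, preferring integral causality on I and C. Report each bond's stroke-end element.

#0 stroke at TF1
#1 stroke at J2
#2 stroke at J3
#3 stroke at R1
#4 stroke at Sf1
#5 stroke at J1

b4 |Sf1  (source Sf1 imposes f)
b5 |J1  (C1: C, integral causality)
b0 |TF1  (common-e at J1 fixed by 5)
b1 |J2  (TF1: transformer flips bond 0)
b2 |J3  (only one flow-in slot at J2)
b3 |R1  (common-e at J3 fixed by 2)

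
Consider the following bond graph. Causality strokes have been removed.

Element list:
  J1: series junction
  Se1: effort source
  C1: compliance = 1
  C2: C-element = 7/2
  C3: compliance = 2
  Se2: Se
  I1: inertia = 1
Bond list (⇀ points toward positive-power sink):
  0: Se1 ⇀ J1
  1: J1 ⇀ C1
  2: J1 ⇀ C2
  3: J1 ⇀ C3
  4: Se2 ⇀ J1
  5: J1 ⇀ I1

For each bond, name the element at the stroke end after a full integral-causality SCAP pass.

β0 stroke at J1
β1 stroke at J1
β2 stroke at J1
β3 stroke at J1
β4 stroke at J1
β5 stroke at I1

b0 stroke at J1  (Se1 (Se) sets effort on bond)
b4 stroke at J1  (Se2 (Se) sets effort on bond)
b1 stroke at J1  (prefer integral on C1)
b2 stroke at J1  (C2 integral (e out))
b3 stroke at J1  (C3: C, integral causality)
b5 stroke at I1  (closing 1-jn rule on J1)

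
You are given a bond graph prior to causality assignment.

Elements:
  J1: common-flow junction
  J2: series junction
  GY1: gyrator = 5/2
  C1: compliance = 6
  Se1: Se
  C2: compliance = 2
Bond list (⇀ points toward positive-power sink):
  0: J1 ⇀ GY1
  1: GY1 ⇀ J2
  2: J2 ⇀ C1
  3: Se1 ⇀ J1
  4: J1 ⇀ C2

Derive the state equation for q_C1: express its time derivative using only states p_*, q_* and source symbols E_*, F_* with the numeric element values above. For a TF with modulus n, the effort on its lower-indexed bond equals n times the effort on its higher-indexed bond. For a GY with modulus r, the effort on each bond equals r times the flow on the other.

dq_C1/dt = 2*E_Se1/5 - q_C2/5

b3 |J1  (Se1: effort source, stroke at far end)
b2 |J2  (C1 integral (e out))
b1 |GY1  (J2 needs exactly one f-in)
b0 |GY1  (GY1: gyrator matches bond 1)
b4 |J1  (J1 flow already set via bond 0)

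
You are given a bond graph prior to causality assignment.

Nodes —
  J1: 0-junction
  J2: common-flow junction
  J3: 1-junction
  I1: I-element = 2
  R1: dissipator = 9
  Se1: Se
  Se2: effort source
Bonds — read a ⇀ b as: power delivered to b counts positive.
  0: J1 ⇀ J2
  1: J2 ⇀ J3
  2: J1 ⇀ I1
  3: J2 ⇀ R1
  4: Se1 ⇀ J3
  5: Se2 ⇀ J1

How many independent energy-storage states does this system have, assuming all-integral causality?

1  (I1 all integral)

β4 stroke at J3  (source Se1 imposes e)
β5 stroke at J1  (Se2: effort source, stroke at far end)
β0 stroke at J2  (J1: bond 5 brought effort, rest push out)
β2 stroke at I1  (common-e at J1 fixed by 5)
β1 stroke at J2  (J3: last free bond brings flow in)
β3 stroke at R1  (only one flow-in slot at J2)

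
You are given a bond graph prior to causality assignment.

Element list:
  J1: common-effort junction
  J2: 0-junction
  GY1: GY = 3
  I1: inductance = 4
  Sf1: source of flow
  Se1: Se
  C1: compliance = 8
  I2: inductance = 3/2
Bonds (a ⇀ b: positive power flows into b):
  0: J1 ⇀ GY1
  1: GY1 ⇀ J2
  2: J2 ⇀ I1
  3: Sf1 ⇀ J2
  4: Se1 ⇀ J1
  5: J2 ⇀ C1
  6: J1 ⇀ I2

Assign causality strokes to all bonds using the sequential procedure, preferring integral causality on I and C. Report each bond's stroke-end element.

b0 stroke→GY1
b1 stroke→GY1
b2 stroke→I1
b3 stroke→Sf1
b4 stroke→J1
b5 stroke→J2
b6 stroke→I2

bond 3 stroke→Sf1  (Sf1 fixes flow; stroke at Sf1)
bond 4 stroke→J1  (Se1: effort source, stroke at far end)
bond 0 stroke→GY1  (J1: bond 4 brought effort, rest push out)
bond 6 stroke→I2  (J1: bond 4 brought effort, rest push out)
bond 1 stroke→GY1  (GY1: gyrator matches bond 0)
bond 2 stroke→I1  (I1: I, integral causality)
bond 5 stroke→J2  (J2: last free bond brings effort in)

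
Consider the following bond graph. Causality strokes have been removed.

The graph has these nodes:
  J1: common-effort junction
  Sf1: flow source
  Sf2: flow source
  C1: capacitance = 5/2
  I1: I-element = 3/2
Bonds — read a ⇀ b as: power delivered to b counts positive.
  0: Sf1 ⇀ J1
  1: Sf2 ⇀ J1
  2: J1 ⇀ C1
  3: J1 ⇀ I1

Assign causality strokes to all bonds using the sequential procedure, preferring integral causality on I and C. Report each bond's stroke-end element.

β0 stroke→Sf1  (source Sf1 imposes f)
β1 stroke→Sf2  (source Sf2 imposes f)
β2 stroke→J1  (prefer integral on C1)
β3 stroke→I1  (0-jn J1 has e-setter on 2)

β0 |Sf1
β1 |Sf2
β2 |J1
β3 |I1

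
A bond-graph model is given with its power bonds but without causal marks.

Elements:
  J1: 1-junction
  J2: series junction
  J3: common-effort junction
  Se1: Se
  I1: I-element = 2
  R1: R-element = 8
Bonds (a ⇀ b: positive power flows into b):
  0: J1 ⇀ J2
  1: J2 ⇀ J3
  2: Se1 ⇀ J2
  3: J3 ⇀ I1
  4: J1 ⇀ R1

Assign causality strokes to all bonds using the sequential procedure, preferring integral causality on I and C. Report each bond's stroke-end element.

β2 stroke at J2  (Se1: effort source, stroke at far end)
β3 stroke at I1  (I1 outputs flow p/I1)
β1 stroke at J3  (J3 needs exactly one e-in)
β0 stroke at J2  (common-f at J2 fixed by 1)
β4 stroke at J1  (common-f at J1 fixed by 0)

β0 stroke→J2
β1 stroke→J3
β2 stroke→J2
β3 stroke→I1
β4 stroke→J1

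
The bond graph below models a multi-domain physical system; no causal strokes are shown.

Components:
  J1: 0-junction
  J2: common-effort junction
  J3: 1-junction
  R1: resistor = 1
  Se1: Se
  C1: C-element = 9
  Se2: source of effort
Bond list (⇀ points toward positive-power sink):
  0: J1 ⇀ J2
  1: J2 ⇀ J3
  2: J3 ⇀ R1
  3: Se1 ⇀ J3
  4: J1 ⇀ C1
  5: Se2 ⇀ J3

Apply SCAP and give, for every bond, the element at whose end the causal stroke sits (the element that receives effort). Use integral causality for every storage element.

b3 stroke at J3  (Se1 (Se) sets effort on bond)
b5 stroke at J3  (Se2 (Se) sets effort on bond)
b4 stroke at J1  (C1 outputs effort q/C1)
b0 stroke at J2  (0-jn J1 has e-setter on 4)
b1 stroke at J3  (0-jn J2 has e-setter on 0)
b2 stroke at R1  (J3 needs exactly one f-in)

β0 stroke at J2
β1 stroke at J3
β2 stroke at R1
β3 stroke at J3
β4 stroke at J1
β5 stroke at J3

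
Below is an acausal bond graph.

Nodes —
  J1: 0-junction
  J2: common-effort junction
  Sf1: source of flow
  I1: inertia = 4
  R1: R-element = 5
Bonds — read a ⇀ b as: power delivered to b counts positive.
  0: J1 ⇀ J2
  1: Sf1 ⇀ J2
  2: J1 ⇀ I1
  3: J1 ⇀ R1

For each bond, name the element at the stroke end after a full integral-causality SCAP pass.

β1 stroke→Sf1  (Sf1 (Sf) sets flow on bond)
β0 stroke→J2  (only one effort-in slot at J2)
β2 stroke→I1  (I1: I, integral causality)
β3 stroke→J1  (J1: last free bond brings effort in)

β0 |J2
β1 |Sf1
β2 |I1
β3 |J1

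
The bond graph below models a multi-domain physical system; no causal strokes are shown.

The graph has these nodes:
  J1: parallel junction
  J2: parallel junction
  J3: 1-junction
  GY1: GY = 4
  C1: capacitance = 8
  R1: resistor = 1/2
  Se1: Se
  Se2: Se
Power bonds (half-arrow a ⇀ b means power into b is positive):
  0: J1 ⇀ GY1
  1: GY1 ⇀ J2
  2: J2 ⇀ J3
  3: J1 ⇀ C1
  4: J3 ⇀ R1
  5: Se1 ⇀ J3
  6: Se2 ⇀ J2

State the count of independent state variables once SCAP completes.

β5 stroke at J3  (source Se1 imposes e)
β6 stroke at J2  (Se2 (Se) sets effort on bond)
β1 stroke at GY1  (J2: bond 6 brought effort, rest push out)
β2 stroke at J3  (common-e at J2 fixed by 6)
β4 stroke at R1  (J3 needs exactly one f-in)
β0 stroke at GY1  (GY1: gyrator matches bond 1)
β3 stroke at J1  (J1: last free bond brings effort in)

1  (C1 all integral)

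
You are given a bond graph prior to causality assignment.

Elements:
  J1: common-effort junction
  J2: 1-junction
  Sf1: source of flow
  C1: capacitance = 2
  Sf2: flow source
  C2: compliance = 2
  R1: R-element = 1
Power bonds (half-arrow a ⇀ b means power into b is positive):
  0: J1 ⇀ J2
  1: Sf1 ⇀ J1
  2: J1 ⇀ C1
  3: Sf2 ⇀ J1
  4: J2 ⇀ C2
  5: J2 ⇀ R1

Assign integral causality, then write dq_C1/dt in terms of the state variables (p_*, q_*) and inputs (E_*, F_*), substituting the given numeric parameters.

β1 stroke→Sf1  (source Sf1 imposes f)
β3 stroke→Sf2  (Sf2 (Sf) sets flow on bond)
β2 stroke→J1  (prefer integral on C1)
β0 stroke→J2  (J1: bond 2 brought effort, rest push out)
β4 stroke→J2  (prefer integral on C2)
β5 stroke→R1  (only one flow-in slot at J2)

dq_C1/dt = F_Sf1 + F_Sf2 - q_C1/2 + q_C2/2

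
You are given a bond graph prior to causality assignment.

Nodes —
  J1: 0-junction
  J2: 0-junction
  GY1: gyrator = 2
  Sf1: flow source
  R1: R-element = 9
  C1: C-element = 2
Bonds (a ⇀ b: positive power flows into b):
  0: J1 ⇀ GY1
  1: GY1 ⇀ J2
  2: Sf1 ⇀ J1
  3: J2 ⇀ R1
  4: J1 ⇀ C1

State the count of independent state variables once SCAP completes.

1  (C1 all integral)

bond 2 →Sf1  (Sf1 fixes flow; stroke at Sf1)
bond 4 →J1  (C1 outputs effort q/C1)
bond 0 →GY1  (common-e at J1 fixed by 4)
bond 1 →GY1  (GY1 both-in/both-out from 0)
bond 3 →J2  (J2: last free bond brings effort in)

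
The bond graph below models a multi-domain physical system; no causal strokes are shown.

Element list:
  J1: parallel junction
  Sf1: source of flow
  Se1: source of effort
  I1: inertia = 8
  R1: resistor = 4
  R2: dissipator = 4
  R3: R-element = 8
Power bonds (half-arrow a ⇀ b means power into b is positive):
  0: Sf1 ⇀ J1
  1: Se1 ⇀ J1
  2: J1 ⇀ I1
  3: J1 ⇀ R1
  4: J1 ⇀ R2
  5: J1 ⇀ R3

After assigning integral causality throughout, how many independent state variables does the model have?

1  (I1 all integral)

#0 stroke→Sf1  (Sf1 (Sf) sets flow on bond)
#1 stroke→J1  (Se1: effort source, stroke at far end)
#2 stroke→I1  (J1 effort already set via bond 1)
#3 stroke→R1  (J1 effort already set via bond 1)
#4 stroke→R2  (J1 effort already set via bond 1)
#5 stroke→R3  (J1 effort already set via bond 1)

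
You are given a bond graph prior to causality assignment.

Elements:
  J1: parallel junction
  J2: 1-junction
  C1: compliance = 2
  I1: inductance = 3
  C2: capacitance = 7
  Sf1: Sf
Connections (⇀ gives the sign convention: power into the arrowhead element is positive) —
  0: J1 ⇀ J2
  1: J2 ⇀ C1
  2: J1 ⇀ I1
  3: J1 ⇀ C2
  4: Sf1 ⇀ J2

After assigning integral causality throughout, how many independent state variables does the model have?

β4 stroke→Sf1  (source Sf1 imposes f)
β0 stroke→J2  (common-f at J2 fixed by 4)
β1 stroke→J2  (J2 flow already set via bond 4)
β2 stroke→I1  (prefer integral on I1)
β3 stroke→J1  (closing 0-jn rule on J1)

3  (C1, C2, I1 all integral)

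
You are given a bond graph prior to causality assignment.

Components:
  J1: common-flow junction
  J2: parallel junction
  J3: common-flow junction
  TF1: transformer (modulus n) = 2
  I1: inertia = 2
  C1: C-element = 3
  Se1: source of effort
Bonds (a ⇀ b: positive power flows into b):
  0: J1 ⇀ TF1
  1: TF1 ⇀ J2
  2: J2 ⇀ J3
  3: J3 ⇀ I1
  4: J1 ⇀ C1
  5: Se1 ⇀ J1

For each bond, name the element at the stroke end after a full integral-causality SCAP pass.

β0 stroke→TF1
β1 stroke→J2
β2 stroke→J3
β3 stroke→I1
β4 stroke→J1
β5 stroke→J1

b5 stroke→J1  (Se1 (Se) sets effort on bond)
b3 stroke→I1  (I1 outputs flow p/I1)
b2 stroke→J3  (J3: bond 3 brought flow, rest push out)
b1 stroke→J2  (J2 needs exactly one e-in)
b0 stroke→TF1  (TF1: transformer flips bond 1)
b4 stroke→J1  (J1 flow already set via bond 0)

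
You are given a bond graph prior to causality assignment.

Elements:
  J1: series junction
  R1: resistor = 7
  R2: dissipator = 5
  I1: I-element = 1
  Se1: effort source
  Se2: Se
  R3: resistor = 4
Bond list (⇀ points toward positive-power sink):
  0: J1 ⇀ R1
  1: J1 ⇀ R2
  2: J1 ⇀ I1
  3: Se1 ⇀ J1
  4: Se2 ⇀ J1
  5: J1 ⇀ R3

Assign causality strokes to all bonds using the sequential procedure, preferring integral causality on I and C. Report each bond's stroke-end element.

#0 stroke at J1
#1 stroke at J1
#2 stroke at I1
#3 stroke at J1
#4 stroke at J1
#5 stroke at J1

bond 3 stroke→J1  (source Se1 imposes e)
bond 4 stroke→J1  (Se2: effort source, stroke at far end)
bond 2 stroke→I1  (prefer integral on I1)
bond 0 stroke→J1  (J1 flow already set via bond 2)
bond 1 stroke→J1  (common-f at J1 fixed by 2)
bond 5 stroke→J1  (J1 flow already set via bond 2)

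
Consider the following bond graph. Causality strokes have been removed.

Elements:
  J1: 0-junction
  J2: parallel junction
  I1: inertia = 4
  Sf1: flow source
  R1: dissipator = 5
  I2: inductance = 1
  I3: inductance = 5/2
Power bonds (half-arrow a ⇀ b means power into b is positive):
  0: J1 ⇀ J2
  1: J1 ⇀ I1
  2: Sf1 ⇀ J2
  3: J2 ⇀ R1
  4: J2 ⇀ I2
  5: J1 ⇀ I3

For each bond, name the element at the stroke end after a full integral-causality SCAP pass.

b0 →J1
b1 →I1
b2 →Sf1
b3 →J2
b4 →I2
b5 →I3

#2 →Sf1  (Sf1 fixes flow; stroke at Sf1)
#1 →I1  (I1 outputs flow p/I1)
#4 →I2  (I2 outputs flow p/I2)
#5 →I3  (I3 outputs flow p/I3)
#0 →J1  (J1: last free bond brings effort in)
#3 →J2  (only one effort-in slot at J2)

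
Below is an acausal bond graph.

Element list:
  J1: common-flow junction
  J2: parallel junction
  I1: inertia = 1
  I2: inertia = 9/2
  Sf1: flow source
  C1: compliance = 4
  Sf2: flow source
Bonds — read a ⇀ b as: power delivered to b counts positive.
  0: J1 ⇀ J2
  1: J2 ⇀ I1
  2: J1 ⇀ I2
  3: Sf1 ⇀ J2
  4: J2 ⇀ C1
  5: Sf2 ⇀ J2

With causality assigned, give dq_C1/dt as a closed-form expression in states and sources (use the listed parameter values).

dq_C1/dt = F_Sf1 + F_Sf2 - p_I1 + 2*p_I2/9

#3 stroke→Sf1  (Sf1: flow source, stroke at near end)
#5 stroke→Sf2  (Sf2 (Sf) sets flow on bond)
#1 stroke→I1  (I1: I, integral causality)
#2 stroke→I2  (I2 outputs flow p/I2)
#0 stroke→J1  (1-jn J1 has f-setter on 2)
#4 stroke→J2  (J2: last free bond brings effort in)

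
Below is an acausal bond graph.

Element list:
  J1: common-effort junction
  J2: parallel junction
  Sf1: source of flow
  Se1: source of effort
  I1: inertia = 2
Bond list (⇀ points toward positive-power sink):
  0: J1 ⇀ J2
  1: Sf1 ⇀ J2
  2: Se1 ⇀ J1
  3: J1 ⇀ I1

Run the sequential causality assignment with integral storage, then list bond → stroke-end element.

bond 0 →J2
bond 1 →Sf1
bond 2 →J1
bond 3 →I1

β1 →Sf1  (source Sf1 imposes f)
β2 →J1  (Se1: effort source, stroke at far end)
β0 →J2  (J1 effort already set via bond 2)
β3 →I1  (J1 effort already set via bond 2)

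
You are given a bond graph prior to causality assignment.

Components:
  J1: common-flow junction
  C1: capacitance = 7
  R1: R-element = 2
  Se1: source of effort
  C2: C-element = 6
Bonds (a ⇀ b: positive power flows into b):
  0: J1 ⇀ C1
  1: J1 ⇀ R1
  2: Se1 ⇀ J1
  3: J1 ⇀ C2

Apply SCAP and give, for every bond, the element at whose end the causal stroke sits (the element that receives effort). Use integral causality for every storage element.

#0 |J1
#1 |R1
#2 |J1
#3 |J1

#2 stroke→J1  (Se1: effort source, stroke at far end)
#0 stroke→J1  (prefer integral on C1)
#3 stroke→J1  (C2 outputs effort q/C2)
#1 stroke→R1  (closing 1-jn rule on J1)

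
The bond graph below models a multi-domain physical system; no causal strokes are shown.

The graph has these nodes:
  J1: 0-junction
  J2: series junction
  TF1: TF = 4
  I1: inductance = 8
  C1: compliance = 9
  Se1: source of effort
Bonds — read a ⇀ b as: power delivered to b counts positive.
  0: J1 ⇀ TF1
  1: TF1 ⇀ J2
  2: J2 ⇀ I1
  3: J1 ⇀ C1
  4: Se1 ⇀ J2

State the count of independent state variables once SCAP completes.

2  (C1, I1 all integral)

b4 stroke at J2  (Se1 fixes effort; stroke away)
b2 stroke at I1  (I1: I, integral causality)
b1 stroke at J2  (J2: bond 2 brought flow, rest push out)
b0 stroke at TF1  (TF1 one-in-one-out from 1)
b3 stroke at J1  (J1: last free bond brings effort in)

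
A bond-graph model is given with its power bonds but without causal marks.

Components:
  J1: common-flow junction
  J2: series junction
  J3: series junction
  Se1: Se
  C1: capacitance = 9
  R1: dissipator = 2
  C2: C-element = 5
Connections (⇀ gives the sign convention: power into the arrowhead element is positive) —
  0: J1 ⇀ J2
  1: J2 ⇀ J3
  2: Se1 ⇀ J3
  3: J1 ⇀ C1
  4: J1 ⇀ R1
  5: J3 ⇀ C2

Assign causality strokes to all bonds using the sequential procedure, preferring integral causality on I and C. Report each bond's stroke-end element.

bond 2 stroke at J3  (source Se1 imposes e)
bond 3 stroke at J1  (C1 integral (e out))
bond 5 stroke at J3  (C2 outputs effort q/C2)
bond 1 stroke at J2  (only one flow-in slot at J3)
bond 0 stroke at J1  (only one flow-in slot at J2)
bond 4 stroke at R1  (closing 1-jn rule on J1)

#0 stroke at J1
#1 stroke at J2
#2 stroke at J3
#3 stroke at J1
#4 stroke at R1
#5 stroke at J3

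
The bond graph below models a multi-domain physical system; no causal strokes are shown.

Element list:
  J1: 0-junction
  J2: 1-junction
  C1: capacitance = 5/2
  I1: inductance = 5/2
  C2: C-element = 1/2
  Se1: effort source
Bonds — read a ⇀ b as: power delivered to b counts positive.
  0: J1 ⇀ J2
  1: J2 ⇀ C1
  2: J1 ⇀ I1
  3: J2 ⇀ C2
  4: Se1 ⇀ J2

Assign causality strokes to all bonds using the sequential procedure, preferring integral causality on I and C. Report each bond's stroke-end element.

bond 0 |J1
bond 1 |J2
bond 2 |I1
bond 3 |J2
bond 4 |J2

bond 4 →J2  (Se1 (Se) sets effort on bond)
bond 1 →J2  (prefer integral on C1)
bond 2 →I1  (I1 outputs flow p/I1)
bond 0 →J1  (only one effort-in slot at J1)
bond 3 →J2  (J2 flow already set via bond 0)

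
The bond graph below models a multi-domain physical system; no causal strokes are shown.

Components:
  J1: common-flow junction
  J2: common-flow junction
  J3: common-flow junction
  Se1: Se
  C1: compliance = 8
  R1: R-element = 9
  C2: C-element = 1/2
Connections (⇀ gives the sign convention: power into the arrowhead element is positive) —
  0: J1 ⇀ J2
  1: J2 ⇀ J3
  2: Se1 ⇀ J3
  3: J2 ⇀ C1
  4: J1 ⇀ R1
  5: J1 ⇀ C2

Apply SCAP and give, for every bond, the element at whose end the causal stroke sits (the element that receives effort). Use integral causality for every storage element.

b2 |J3  (Se1 fixes effort; stroke away)
b1 |J2  (closing 1-jn rule on J3)
b3 |J2  (C1 outputs effort q/C1)
b0 |J1  (J2 needs exactly one f-in)
b5 |J1  (C2 outputs effort q/C2)
b4 |R1  (closing 1-jn rule on J1)

β0 →J1
β1 →J2
β2 →J3
β3 →J2
β4 →R1
β5 →J1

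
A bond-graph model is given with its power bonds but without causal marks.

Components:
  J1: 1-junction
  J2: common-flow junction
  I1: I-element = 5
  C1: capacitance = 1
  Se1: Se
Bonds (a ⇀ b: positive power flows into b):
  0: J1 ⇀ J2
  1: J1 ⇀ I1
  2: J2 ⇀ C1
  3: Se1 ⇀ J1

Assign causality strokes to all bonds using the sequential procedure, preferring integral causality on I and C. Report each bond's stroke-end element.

bond 3 |J1  (source Se1 imposes e)
bond 1 |I1  (I1 outputs flow p/I1)
bond 0 |J1  (1-jn J1 has f-setter on 1)
bond 2 |J2  (common-f at J2 fixed by 0)

bond 0 →J1
bond 1 →I1
bond 2 →J2
bond 3 →J1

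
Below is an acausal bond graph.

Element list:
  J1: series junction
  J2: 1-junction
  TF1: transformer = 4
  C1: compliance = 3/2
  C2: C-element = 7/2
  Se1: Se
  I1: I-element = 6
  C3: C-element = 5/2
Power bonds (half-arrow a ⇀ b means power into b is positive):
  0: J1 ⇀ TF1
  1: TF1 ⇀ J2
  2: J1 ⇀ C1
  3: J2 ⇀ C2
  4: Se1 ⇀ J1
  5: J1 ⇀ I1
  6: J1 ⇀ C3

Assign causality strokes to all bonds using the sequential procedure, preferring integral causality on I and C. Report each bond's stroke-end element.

#4 |J1  (Se1 fixes effort; stroke away)
#2 |J1  (C1 outputs effort q/C1)
#3 |J2  (prefer integral on C2)
#1 |TF1  (J2: last free bond brings flow in)
#0 |J1  (TF1 one-in-one-out from 1)
#5 |I1  (I1 integral (f out))
#6 |J1  (1-jn J1 has f-setter on 5)

bond 0 →J1
bond 1 →TF1
bond 2 →J1
bond 3 →J2
bond 4 →J1
bond 5 →I1
bond 6 →J1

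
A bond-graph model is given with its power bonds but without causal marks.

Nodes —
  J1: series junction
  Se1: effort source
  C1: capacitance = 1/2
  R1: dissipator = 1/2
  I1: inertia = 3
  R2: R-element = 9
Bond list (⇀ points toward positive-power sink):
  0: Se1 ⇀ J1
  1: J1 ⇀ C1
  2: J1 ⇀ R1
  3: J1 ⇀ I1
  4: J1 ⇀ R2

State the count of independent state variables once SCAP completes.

bond 0 →J1  (source Se1 imposes e)
bond 1 →J1  (C1 integral (e out))
bond 3 →I1  (I1 outputs flow p/I1)
bond 2 →J1  (J1: bond 3 brought flow, rest push out)
bond 4 →J1  (J1: bond 3 brought flow, rest push out)

2  (C1, I1 all integral)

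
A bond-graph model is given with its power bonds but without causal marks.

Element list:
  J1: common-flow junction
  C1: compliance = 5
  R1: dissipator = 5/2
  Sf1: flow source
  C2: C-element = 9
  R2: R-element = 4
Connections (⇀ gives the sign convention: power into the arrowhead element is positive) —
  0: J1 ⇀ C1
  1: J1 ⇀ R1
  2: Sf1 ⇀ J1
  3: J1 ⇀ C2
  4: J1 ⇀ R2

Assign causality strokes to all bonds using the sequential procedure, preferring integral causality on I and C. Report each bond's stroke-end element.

bond 0 →J1
bond 1 →J1
bond 2 →Sf1
bond 3 →J1
bond 4 →J1

b2 →Sf1  (Sf1 fixes flow; stroke at Sf1)
b0 →J1  (J1: bond 2 brought flow, rest push out)
b1 →J1  (1-jn J1 has f-setter on 2)
b3 →J1  (1-jn J1 has f-setter on 2)
b4 →J1  (J1: bond 2 brought flow, rest push out)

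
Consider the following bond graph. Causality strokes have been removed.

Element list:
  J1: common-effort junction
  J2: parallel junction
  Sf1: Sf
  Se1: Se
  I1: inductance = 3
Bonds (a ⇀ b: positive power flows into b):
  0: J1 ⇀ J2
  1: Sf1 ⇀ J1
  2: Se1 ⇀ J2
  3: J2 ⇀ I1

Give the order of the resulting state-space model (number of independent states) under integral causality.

1  (I1 all integral)

b1 stroke→Sf1  (Sf1 fixes flow; stroke at Sf1)
b2 stroke→J2  (Se1 fixes effort; stroke away)
b0 stroke→J1  (J1 needs exactly one e-in)
b3 stroke→I1  (0-jn J2 has e-setter on 2)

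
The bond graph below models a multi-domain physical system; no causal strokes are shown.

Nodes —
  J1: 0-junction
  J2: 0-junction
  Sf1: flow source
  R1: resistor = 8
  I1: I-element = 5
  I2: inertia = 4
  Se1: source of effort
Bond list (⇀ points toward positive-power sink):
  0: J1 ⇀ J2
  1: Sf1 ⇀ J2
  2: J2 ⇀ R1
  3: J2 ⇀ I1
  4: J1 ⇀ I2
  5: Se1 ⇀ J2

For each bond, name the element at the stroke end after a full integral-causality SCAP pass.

β0 |J1
β1 |Sf1
β2 |R1
β3 |I1
β4 |I2
β5 |J2

#1 stroke at Sf1  (source Sf1 imposes f)
#5 stroke at J2  (Se1 (Se) sets effort on bond)
#0 stroke at J1  (common-e at J2 fixed by 5)
#2 stroke at R1  (J2 effort already set via bond 5)
#3 stroke at I1  (J2: bond 5 brought effort, rest push out)
#4 stroke at I2  (common-e at J1 fixed by 0)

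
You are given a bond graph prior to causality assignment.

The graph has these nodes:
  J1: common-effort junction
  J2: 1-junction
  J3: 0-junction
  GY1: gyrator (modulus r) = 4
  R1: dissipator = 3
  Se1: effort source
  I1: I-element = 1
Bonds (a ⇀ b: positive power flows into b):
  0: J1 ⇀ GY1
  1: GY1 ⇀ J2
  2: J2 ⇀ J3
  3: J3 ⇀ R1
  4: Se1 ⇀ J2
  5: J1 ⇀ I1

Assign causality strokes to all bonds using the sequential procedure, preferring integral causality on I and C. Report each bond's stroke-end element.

#0 →J1
#1 →J2
#2 →J3
#3 →R1
#4 →J2
#5 →I1

b4 stroke at J2  (Se1: effort source, stroke at far end)
b5 stroke at I1  (I1: I, integral causality)
b0 stroke at J1  (J1 needs exactly one e-in)
b1 stroke at J2  (GY1: gyrator matches bond 0)
b2 stroke at J3  (J2: last free bond brings flow in)
b3 stroke at R1  (common-e at J3 fixed by 2)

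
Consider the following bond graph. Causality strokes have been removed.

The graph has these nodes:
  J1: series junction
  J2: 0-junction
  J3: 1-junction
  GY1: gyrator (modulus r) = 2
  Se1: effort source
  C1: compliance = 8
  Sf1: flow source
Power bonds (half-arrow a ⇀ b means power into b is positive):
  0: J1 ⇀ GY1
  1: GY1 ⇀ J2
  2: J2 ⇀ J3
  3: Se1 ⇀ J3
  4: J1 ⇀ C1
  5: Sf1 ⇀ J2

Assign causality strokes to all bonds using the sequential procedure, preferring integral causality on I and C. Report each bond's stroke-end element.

#0 |GY1
#1 |GY1
#2 |J2
#3 |J3
#4 |J1
#5 |Sf1

β3 |J3  (Se1: effort source, stroke at far end)
β5 |Sf1  (Sf1 (Sf) sets flow on bond)
β2 |J2  (J3 needs exactly one f-in)
β1 |GY1  (0-jn J2 has e-setter on 2)
β0 |GY1  (GY1: gyrator matches bond 1)
β4 |J1  (J1: bond 0 brought flow, rest push out)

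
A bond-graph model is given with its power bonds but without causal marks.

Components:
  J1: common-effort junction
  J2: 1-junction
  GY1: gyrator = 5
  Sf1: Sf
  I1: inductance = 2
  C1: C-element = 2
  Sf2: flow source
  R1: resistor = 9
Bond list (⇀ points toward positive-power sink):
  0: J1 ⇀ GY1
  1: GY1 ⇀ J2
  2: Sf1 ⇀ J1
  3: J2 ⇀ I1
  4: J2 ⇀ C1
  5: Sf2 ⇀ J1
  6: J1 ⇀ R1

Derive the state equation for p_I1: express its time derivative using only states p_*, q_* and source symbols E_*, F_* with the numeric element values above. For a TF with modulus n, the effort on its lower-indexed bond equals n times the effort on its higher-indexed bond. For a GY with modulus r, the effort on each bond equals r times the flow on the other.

dp_I1/dt = 5*F_Sf1 + 5*F_Sf2 - 25*p_I1/18 - q_C1/2

β2 stroke at Sf1  (Sf1 fixes flow; stroke at Sf1)
β5 stroke at Sf2  (Sf2 (Sf) sets flow on bond)
β3 stroke at I1  (I1 integral (f out))
β1 stroke at J2  (common-f at J2 fixed by 3)
β4 stroke at J2  (1-jn J2 has f-setter on 3)
β0 stroke at J1  (through GY1, causality inverts; strokes same side of GY1)
β6 stroke at R1  (J1 effort already set via bond 0)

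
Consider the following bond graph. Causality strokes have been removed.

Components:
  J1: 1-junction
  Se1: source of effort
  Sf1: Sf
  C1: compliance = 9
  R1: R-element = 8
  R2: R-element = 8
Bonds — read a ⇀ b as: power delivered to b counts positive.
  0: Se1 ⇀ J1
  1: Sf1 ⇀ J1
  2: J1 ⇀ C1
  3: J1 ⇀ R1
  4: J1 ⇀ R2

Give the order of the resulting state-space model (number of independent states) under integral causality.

1  (C1 all integral)

#0 stroke→J1  (Se1: effort source, stroke at far end)
#1 stroke→Sf1  (Sf1: flow source, stroke at near end)
#2 stroke→J1  (J1 flow already set via bond 1)
#3 stroke→J1  (1-jn J1 has f-setter on 1)
#4 stroke→J1  (J1 flow already set via bond 1)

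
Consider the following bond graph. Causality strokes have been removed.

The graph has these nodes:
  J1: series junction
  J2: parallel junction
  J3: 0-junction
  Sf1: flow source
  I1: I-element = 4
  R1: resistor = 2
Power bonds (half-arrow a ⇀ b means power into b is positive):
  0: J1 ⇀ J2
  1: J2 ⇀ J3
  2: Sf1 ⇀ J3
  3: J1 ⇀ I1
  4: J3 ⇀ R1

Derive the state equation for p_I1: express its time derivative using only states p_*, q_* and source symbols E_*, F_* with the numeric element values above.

dp_I1/dt = -2*F_Sf1 - p_I1/2

β2 →Sf1  (source Sf1 imposes f)
β3 →I1  (prefer integral on I1)
β0 →J1  (1-jn J1 has f-setter on 3)
β1 →J2  (closing 0-jn rule on J2)
β4 →J3  (only one effort-in slot at J3)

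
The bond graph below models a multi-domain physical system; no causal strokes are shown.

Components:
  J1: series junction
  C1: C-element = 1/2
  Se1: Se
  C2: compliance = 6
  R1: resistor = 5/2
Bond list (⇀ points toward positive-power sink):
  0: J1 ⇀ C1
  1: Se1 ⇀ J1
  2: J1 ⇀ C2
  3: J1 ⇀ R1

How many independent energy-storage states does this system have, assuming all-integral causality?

2  (C1, C2 all integral)

b1 →J1  (Se1 fixes effort; stroke away)
b0 →J1  (C1 outputs effort q/C1)
b2 →J1  (C2 integral (e out))
b3 →R1  (J1: last free bond brings flow in)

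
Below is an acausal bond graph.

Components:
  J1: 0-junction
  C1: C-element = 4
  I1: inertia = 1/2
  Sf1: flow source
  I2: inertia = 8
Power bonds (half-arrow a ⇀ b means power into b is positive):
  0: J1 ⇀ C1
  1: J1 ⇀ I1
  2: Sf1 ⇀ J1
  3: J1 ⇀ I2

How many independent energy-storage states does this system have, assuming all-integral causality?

b2 stroke at Sf1  (source Sf1 imposes f)
b0 stroke at J1  (C1 outputs effort q/C1)
b1 stroke at I1  (common-e at J1 fixed by 0)
b3 stroke at I2  (common-e at J1 fixed by 0)

3  (C1, I1, I2 all integral)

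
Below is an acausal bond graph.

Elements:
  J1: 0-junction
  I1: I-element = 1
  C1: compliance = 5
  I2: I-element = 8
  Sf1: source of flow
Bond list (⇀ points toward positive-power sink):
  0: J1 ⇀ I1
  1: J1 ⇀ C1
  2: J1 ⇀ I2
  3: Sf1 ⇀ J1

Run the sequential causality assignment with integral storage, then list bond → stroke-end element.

b3 |Sf1  (source Sf1 imposes f)
b0 |I1  (I1 integral (f out))
b1 |J1  (C1 outputs effort q/C1)
b2 |I2  (0-jn J1 has e-setter on 1)

β0 →I1
β1 →J1
β2 →I2
β3 →Sf1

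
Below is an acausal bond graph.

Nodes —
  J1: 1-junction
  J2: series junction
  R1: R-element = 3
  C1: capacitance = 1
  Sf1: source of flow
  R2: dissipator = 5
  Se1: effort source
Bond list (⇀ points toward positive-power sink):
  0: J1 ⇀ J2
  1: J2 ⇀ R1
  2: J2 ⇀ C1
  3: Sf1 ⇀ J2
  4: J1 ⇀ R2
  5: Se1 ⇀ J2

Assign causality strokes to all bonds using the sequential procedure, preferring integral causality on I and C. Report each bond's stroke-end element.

bond 0 stroke at J2
bond 1 stroke at J2
bond 2 stroke at J2
bond 3 stroke at Sf1
bond 4 stroke at J1
bond 5 stroke at J2

b3 stroke at Sf1  (source Sf1 imposes f)
b5 stroke at J2  (Se1: effort source, stroke at far end)
b0 stroke at J2  (J2 flow already set via bond 3)
b1 stroke at J2  (J2: bond 3 brought flow, rest push out)
b2 stroke at J2  (1-jn J2 has f-setter on 3)
b4 stroke at J1  (J1: bond 0 brought flow, rest push out)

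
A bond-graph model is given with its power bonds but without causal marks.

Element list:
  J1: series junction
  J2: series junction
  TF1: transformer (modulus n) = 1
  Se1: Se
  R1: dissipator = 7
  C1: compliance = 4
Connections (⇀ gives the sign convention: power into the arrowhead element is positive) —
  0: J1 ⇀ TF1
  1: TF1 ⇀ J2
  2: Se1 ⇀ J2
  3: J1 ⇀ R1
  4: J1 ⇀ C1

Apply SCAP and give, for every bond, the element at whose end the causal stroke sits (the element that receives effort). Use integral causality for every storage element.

β0 |J1
β1 |TF1
β2 |J2
β3 |R1
β4 |J1

b2 stroke at J2  (Se1 (Se) sets effort on bond)
b1 stroke at TF1  (only one flow-in slot at J2)
b0 stroke at J1  (TF TF1: opposite of bond 1)
b4 stroke at J1  (C1 integral (e out))
b3 stroke at R1  (only one flow-in slot at J1)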